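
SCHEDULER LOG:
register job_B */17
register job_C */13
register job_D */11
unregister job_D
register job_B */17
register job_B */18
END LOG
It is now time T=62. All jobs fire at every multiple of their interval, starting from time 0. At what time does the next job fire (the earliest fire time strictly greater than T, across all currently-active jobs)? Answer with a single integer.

Answer: 65

Derivation:
Op 1: register job_B */17 -> active={job_B:*/17}
Op 2: register job_C */13 -> active={job_B:*/17, job_C:*/13}
Op 3: register job_D */11 -> active={job_B:*/17, job_C:*/13, job_D:*/11}
Op 4: unregister job_D -> active={job_B:*/17, job_C:*/13}
Op 5: register job_B */17 -> active={job_B:*/17, job_C:*/13}
Op 6: register job_B */18 -> active={job_B:*/18, job_C:*/13}
  job_B: interval 18, next fire after T=62 is 72
  job_C: interval 13, next fire after T=62 is 65
Earliest fire time = 65 (job job_C)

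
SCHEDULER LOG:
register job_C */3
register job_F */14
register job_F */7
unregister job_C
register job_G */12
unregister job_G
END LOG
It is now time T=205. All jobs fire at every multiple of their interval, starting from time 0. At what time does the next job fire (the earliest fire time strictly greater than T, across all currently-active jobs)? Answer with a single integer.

Op 1: register job_C */3 -> active={job_C:*/3}
Op 2: register job_F */14 -> active={job_C:*/3, job_F:*/14}
Op 3: register job_F */7 -> active={job_C:*/3, job_F:*/7}
Op 4: unregister job_C -> active={job_F:*/7}
Op 5: register job_G */12 -> active={job_F:*/7, job_G:*/12}
Op 6: unregister job_G -> active={job_F:*/7}
  job_F: interval 7, next fire after T=205 is 210
Earliest fire time = 210 (job job_F)

Answer: 210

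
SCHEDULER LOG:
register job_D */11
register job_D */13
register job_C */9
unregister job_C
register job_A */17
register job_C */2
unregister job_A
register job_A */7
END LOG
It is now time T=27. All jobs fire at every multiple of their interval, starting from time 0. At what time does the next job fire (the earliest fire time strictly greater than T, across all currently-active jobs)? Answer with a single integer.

Op 1: register job_D */11 -> active={job_D:*/11}
Op 2: register job_D */13 -> active={job_D:*/13}
Op 3: register job_C */9 -> active={job_C:*/9, job_D:*/13}
Op 4: unregister job_C -> active={job_D:*/13}
Op 5: register job_A */17 -> active={job_A:*/17, job_D:*/13}
Op 6: register job_C */2 -> active={job_A:*/17, job_C:*/2, job_D:*/13}
Op 7: unregister job_A -> active={job_C:*/2, job_D:*/13}
Op 8: register job_A */7 -> active={job_A:*/7, job_C:*/2, job_D:*/13}
  job_A: interval 7, next fire after T=27 is 28
  job_C: interval 2, next fire after T=27 is 28
  job_D: interval 13, next fire after T=27 is 39
Earliest fire time = 28 (job job_A)

Answer: 28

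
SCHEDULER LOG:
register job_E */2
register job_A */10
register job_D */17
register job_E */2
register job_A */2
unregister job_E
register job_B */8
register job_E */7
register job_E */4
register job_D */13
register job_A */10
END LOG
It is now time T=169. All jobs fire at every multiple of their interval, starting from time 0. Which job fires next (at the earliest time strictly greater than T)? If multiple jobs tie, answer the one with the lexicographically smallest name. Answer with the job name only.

Op 1: register job_E */2 -> active={job_E:*/2}
Op 2: register job_A */10 -> active={job_A:*/10, job_E:*/2}
Op 3: register job_D */17 -> active={job_A:*/10, job_D:*/17, job_E:*/2}
Op 4: register job_E */2 -> active={job_A:*/10, job_D:*/17, job_E:*/2}
Op 5: register job_A */2 -> active={job_A:*/2, job_D:*/17, job_E:*/2}
Op 6: unregister job_E -> active={job_A:*/2, job_D:*/17}
Op 7: register job_B */8 -> active={job_A:*/2, job_B:*/8, job_D:*/17}
Op 8: register job_E */7 -> active={job_A:*/2, job_B:*/8, job_D:*/17, job_E:*/7}
Op 9: register job_E */4 -> active={job_A:*/2, job_B:*/8, job_D:*/17, job_E:*/4}
Op 10: register job_D */13 -> active={job_A:*/2, job_B:*/8, job_D:*/13, job_E:*/4}
Op 11: register job_A */10 -> active={job_A:*/10, job_B:*/8, job_D:*/13, job_E:*/4}
  job_A: interval 10, next fire after T=169 is 170
  job_B: interval 8, next fire after T=169 is 176
  job_D: interval 13, next fire after T=169 is 182
  job_E: interval 4, next fire after T=169 is 172
Earliest = 170, winner (lex tiebreak) = job_A

Answer: job_A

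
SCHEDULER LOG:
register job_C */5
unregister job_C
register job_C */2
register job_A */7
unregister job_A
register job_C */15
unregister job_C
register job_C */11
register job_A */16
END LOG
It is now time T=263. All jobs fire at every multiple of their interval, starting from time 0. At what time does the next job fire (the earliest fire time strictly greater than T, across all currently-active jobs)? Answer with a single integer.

Answer: 264

Derivation:
Op 1: register job_C */5 -> active={job_C:*/5}
Op 2: unregister job_C -> active={}
Op 3: register job_C */2 -> active={job_C:*/2}
Op 4: register job_A */7 -> active={job_A:*/7, job_C:*/2}
Op 5: unregister job_A -> active={job_C:*/2}
Op 6: register job_C */15 -> active={job_C:*/15}
Op 7: unregister job_C -> active={}
Op 8: register job_C */11 -> active={job_C:*/11}
Op 9: register job_A */16 -> active={job_A:*/16, job_C:*/11}
  job_A: interval 16, next fire after T=263 is 272
  job_C: interval 11, next fire after T=263 is 264
Earliest fire time = 264 (job job_C)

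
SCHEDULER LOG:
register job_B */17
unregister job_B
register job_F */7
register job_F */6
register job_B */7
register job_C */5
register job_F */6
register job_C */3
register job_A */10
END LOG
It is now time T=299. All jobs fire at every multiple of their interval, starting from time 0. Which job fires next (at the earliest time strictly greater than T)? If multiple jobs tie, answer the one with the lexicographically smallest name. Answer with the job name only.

Op 1: register job_B */17 -> active={job_B:*/17}
Op 2: unregister job_B -> active={}
Op 3: register job_F */7 -> active={job_F:*/7}
Op 4: register job_F */6 -> active={job_F:*/6}
Op 5: register job_B */7 -> active={job_B:*/7, job_F:*/6}
Op 6: register job_C */5 -> active={job_B:*/7, job_C:*/5, job_F:*/6}
Op 7: register job_F */6 -> active={job_B:*/7, job_C:*/5, job_F:*/6}
Op 8: register job_C */3 -> active={job_B:*/7, job_C:*/3, job_F:*/6}
Op 9: register job_A */10 -> active={job_A:*/10, job_B:*/7, job_C:*/3, job_F:*/6}
  job_A: interval 10, next fire after T=299 is 300
  job_B: interval 7, next fire after T=299 is 301
  job_C: interval 3, next fire after T=299 is 300
  job_F: interval 6, next fire after T=299 is 300
Earliest = 300, winner (lex tiebreak) = job_A

Answer: job_A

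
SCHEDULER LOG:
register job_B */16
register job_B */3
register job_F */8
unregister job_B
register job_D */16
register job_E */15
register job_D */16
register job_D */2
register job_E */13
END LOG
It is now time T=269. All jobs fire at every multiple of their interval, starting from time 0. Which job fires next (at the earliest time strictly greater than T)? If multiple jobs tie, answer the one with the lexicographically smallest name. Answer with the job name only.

Answer: job_D

Derivation:
Op 1: register job_B */16 -> active={job_B:*/16}
Op 2: register job_B */3 -> active={job_B:*/3}
Op 3: register job_F */8 -> active={job_B:*/3, job_F:*/8}
Op 4: unregister job_B -> active={job_F:*/8}
Op 5: register job_D */16 -> active={job_D:*/16, job_F:*/8}
Op 6: register job_E */15 -> active={job_D:*/16, job_E:*/15, job_F:*/8}
Op 7: register job_D */16 -> active={job_D:*/16, job_E:*/15, job_F:*/8}
Op 8: register job_D */2 -> active={job_D:*/2, job_E:*/15, job_F:*/8}
Op 9: register job_E */13 -> active={job_D:*/2, job_E:*/13, job_F:*/8}
  job_D: interval 2, next fire after T=269 is 270
  job_E: interval 13, next fire after T=269 is 273
  job_F: interval 8, next fire after T=269 is 272
Earliest = 270, winner (lex tiebreak) = job_D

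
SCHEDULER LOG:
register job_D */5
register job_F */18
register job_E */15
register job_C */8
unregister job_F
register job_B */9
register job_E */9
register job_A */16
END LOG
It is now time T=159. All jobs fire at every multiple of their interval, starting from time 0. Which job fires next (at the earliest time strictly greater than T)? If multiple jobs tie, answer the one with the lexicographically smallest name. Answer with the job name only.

Op 1: register job_D */5 -> active={job_D:*/5}
Op 2: register job_F */18 -> active={job_D:*/5, job_F:*/18}
Op 3: register job_E */15 -> active={job_D:*/5, job_E:*/15, job_F:*/18}
Op 4: register job_C */8 -> active={job_C:*/8, job_D:*/5, job_E:*/15, job_F:*/18}
Op 5: unregister job_F -> active={job_C:*/8, job_D:*/5, job_E:*/15}
Op 6: register job_B */9 -> active={job_B:*/9, job_C:*/8, job_D:*/5, job_E:*/15}
Op 7: register job_E */9 -> active={job_B:*/9, job_C:*/8, job_D:*/5, job_E:*/9}
Op 8: register job_A */16 -> active={job_A:*/16, job_B:*/9, job_C:*/8, job_D:*/5, job_E:*/9}
  job_A: interval 16, next fire after T=159 is 160
  job_B: interval 9, next fire after T=159 is 162
  job_C: interval 8, next fire after T=159 is 160
  job_D: interval 5, next fire after T=159 is 160
  job_E: interval 9, next fire after T=159 is 162
Earliest = 160, winner (lex tiebreak) = job_A

Answer: job_A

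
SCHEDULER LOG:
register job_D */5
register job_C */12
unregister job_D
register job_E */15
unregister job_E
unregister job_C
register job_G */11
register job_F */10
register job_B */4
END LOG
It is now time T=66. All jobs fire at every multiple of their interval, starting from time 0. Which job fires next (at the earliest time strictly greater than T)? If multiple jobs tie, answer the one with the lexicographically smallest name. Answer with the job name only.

Answer: job_B

Derivation:
Op 1: register job_D */5 -> active={job_D:*/5}
Op 2: register job_C */12 -> active={job_C:*/12, job_D:*/5}
Op 3: unregister job_D -> active={job_C:*/12}
Op 4: register job_E */15 -> active={job_C:*/12, job_E:*/15}
Op 5: unregister job_E -> active={job_C:*/12}
Op 6: unregister job_C -> active={}
Op 7: register job_G */11 -> active={job_G:*/11}
Op 8: register job_F */10 -> active={job_F:*/10, job_G:*/11}
Op 9: register job_B */4 -> active={job_B:*/4, job_F:*/10, job_G:*/11}
  job_B: interval 4, next fire after T=66 is 68
  job_F: interval 10, next fire after T=66 is 70
  job_G: interval 11, next fire after T=66 is 77
Earliest = 68, winner (lex tiebreak) = job_B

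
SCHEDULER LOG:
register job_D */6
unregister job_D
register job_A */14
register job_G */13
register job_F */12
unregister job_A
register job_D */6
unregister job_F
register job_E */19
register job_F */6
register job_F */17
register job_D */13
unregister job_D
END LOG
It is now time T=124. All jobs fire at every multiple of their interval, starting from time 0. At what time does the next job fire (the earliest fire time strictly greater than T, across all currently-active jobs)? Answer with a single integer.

Op 1: register job_D */6 -> active={job_D:*/6}
Op 2: unregister job_D -> active={}
Op 3: register job_A */14 -> active={job_A:*/14}
Op 4: register job_G */13 -> active={job_A:*/14, job_G:*/13}
Op 5: register job_F */12 -> active={job_A:*/14, job_F:*/12, job_G:*/13}
Op 6: unregister job_A -> active={job_F:*/12, job_G:*/13}
Op 7: register job_D */6 -> active={job_D:*/6, job_F:*/12, job_G:*/13}
Op 8: unregister job_F -> active={job_D:*/6, job_G:*/13}
Op 9: register job_E */19 -> active={job_D:*/6, job_E:*/19, job_G:*/13}
Op 10: register job_F */6 -> active={job_D:*/6, job_E:*/19, job_F:*/6, job_G:*/13}
Op 11: register job_F */17 -> active={job_D:*/6, job_E:*/19, job_F:*/17, job_G:*/13}
Op 12: register job_D */13 -> active={job_D:*/13, job_E:*/19, job_F:*/17, job_G:*/13}
Op 13: unregister job_D -> active={job_E:*/19, job_F:*/17, job_G:*/13}
  job_E: interval 19, next fire after T=124 is 133
  job_F: interval 17, next fire after T=124 is 136
  job_G: interval 13, next fire after T=124 is 130
Earliest fire time = 130 (job job_G)

Answer: 130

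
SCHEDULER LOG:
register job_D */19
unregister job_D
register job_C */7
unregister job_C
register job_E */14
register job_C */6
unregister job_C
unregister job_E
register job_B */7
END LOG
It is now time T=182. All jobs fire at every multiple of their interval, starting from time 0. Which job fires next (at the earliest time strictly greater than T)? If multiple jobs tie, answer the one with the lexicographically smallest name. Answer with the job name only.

Op 1: register job_D */19 -> active={job_D:*/19}
Op 2: unregister job_D -> active={}
Op 3: register job_C */7 -> active={job_C:*/7}
Op 4: unregister job_C -> active={}
Op 5: register job_E */14 -> active={job_E:*/14}
Op 6: register job_C */6 -> active={job_C:*/6, job_E:*/14}
Op 7: unregister job_C -> active={job_E:*/14}
Op 8: unregister job_E -> active={}
Op 9: register job_B */7 -> active={job_B:*/7}
  job_B: interval 7, next fire after T=182 is 189
Earliest = 189, winner (lex tiebreak) = job_B

Answer: job_B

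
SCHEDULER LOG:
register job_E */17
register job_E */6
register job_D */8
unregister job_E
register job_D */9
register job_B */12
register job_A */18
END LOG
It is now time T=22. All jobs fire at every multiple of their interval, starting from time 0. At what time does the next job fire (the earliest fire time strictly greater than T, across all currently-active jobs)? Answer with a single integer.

Answer: 24

Derivation:
Op 1: register job_E */17 -> active={job_E:*/17}
Op 2: register job_E */6 -> active={job_E:*/6}
Op 3: register job_D */8 -> active={job_D:*/8, job_E:*/6}
Op 4: unregister job_E -> active={job_D:*/8}
Op 5: register job_D */9 -> active={job_D:*/9}
Op 6: register job_B */12 -> active={job_B:*/12, job_D:*/9}
Op 7: register job_A */18 -> active={job_A:*/18, job_B:*/12, job_D:*/9}
  job_A: interval 18, next fire after T=22 is 36
  job_B: interval 12, next fire after T=22 is 24
  job_D: interval 9, next fire after T=22 is 27
Earliest fire time = 24 (job job_B)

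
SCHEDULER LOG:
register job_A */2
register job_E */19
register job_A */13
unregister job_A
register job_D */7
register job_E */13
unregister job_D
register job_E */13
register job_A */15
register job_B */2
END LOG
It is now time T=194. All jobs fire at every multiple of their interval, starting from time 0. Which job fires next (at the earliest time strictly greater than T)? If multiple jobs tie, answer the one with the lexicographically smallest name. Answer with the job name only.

Op 1: register job_A */2 -> active={job_A:*/2}
Op 2: register job_E */19 -> active={job_A:*/2, job_E:*/19}
Op 3: register job_A */13 -> active={job_A:*/13, job_E:*/19}
Op 4: unregister job_A -> active={job_E:*/19}
Op 5: register job_D */7 -> active={job_D:*/7, job_E:*/19}
Op 6: register job_E */13 -> active={job_D:*/7, job_E:*/13}
Op 7: unregister job_D -> active={job_E:*/13}
Op 8: register job_E */13 -> active={job_E:*/13}
Op 9: register job_A */15 -> active={job_A:*/15, job_E:*/13}
Op 10: register job_B */2 -> active={job_A:*/15, job_B:*/2, job_E:*/13}
  job_A: interval 15, next fire after T=194 is 195
  job_B: interval 2, next fire after T=194 is 196
  job_E: interval 13, next fire after T=194 is 195
Earliest = 195, winner (lex tiebreak) = job_A

Answer: job_A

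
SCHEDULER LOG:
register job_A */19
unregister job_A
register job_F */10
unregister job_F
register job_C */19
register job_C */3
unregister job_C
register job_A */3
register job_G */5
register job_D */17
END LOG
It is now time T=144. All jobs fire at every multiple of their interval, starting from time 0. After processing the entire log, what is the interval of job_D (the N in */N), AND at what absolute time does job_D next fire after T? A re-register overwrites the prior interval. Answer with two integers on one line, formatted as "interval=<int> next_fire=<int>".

Op 1: register job_A */19 -> active={job_A:*/19}
Op 2: unregister job_A -> active={}
Op 3: register job_F */10 -> active={job_F:*/10}
Op 4: unregister job_F -> active={}
Op 5: register job_C */19 -> active={job_C:*/19}
Op 6: register job_C */3 -> active={job_C:*/3}
Op 7: unregister job_C -> active={}
Op 8: register job_A */3 -> active={job_A:*/3}
Op 9: register job_G */5 -> active={job_A:*/3, job_G:*/5}
Op 10: register job_D */17 -> active={job_A:*/3, job_D:*/17, job_G:*/5}
Final interval of job_D = 17
Next fire of job_D after T=144: (144//17+1)*17 = 153

Answer: interval=17 next_fire=153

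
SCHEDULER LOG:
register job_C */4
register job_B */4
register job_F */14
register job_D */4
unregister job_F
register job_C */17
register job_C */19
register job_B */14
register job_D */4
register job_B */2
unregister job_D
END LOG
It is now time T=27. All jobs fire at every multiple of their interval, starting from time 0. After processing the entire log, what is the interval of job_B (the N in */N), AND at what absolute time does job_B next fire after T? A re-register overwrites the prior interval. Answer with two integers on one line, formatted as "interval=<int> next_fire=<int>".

Op 1: register job_C */4 -> active={job_C:*/4}
Op 2: register job_B */4 -> active={job_B:*/4, job_C:*/4}
Op 3: register job_F */14 -> active={job_B:*/4, job_C:*/4, job_F:*/14}
Op 4: register job_D */4 -> active={job_B:*/4, job_C:*/4, job_D:*/4, job_F:*/14}
Op 5: unregister job_F -> active={job_B:*/4, job_C:*/4, job_D:*/4}
Op 6: register job_C */17 -> active={job_B:*/4, job_C:*/17, job_D:*/4}
Op 7: register job_C */19 -> active={job_B:*/4, job_C:*/19, job_D:*/4}
Op 8: register job_B */14 -> active={job_B:*/14, job_C:*/19, job_D:*/4}
Op 9: register job_D */4 -> active={job_B:*/14, job_C:*/19, job_D:*/4}
Op 10: register job_B */2 -> active={job_B:*/2, job_C:*/19, job_D:*/4}
Op 11: unregister job_D -> active={job_B:*/2, job_C:*/19}
Final interval of job_B = 2
Next fire of job_B after T=27: (27//2+1)*2 = 28

Answer: interval=2 next_fire=28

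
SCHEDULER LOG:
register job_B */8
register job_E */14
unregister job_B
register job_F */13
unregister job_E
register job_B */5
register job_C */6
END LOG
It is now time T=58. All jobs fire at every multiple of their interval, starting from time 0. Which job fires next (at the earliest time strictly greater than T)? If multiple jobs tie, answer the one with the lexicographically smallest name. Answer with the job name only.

Op 1: register job_B */8 -> active={job_B:*/8}
Op 2: register job_E */14 -> active={job_B:*/8, job_E:*/14}
Op 3: unregister job_B -> active={job_E:*/14}
Op 4: register job_F */13 -> active={job_E:*/14, job_F:*/13}
Op 5: unregister job_E -> active={job_F:*/13}
Op 6: register job_B */5 -> active={job_B:*/5, job_F:*/13}
Op 7: register job_C */6 -> active={job_B:*/5, job_C:*/6, job_F:*/13}
  job_B: interval 5, next fire after T=58 is 60
  job_C: interval 6, next fire after T=58 is 60
  job_F: interval 13, next fire after T=58 is 65
Earliest = 60, winner (lex tiebreak) = job_B

Answer: job_B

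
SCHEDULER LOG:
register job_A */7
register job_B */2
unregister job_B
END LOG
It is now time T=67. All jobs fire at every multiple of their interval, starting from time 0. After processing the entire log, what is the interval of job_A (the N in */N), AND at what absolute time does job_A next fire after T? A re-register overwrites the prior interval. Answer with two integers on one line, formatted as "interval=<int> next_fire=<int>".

Op 1: register job_A */7 -> active={job_A:*/7}
Op 2: register job_B */2 -> active={job_A:*/7, job_B:*/2}
Op 3: unregister job_B -> active={job_A:*/7}
Final interval of job_A = 7
Next fire of job_A after T=67: (67//7+1)*7 = 70

Answer: interval=7 next_fire=70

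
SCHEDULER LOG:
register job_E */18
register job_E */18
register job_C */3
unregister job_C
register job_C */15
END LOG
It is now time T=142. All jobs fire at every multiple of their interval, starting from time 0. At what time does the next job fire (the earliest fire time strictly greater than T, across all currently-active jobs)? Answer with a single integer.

Answer: 144

Derivation:
Op 1: register job_E */18 -> active={job_E:*/18}
Op 2: register job_E */18 -> active={job_E:*/18}
Op 3: register job_C */3 -> active={job_C:*/3, job_E:*/18}
Op 4: unregister job_C -> active={job_E:*/18}
Op 5: register job_C */15 -> active={job_C:*/15, job_E:*/18}
  job_C: interval 15, next fire after T=142 is 150
  job_E: interval 18, next fire after T=142 is 144
Earliest fire time = 144 (job job_E)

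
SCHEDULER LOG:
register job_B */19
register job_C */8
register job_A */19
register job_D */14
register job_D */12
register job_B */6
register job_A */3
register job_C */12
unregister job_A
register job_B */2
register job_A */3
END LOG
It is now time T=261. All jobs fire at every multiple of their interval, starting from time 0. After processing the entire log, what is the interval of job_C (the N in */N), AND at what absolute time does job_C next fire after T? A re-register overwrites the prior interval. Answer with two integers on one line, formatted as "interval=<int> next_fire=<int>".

Answer: interval=12 next_fire=264

Derivation:
Op 1: register job_B */19 -> active={job_B:*/19}
Op 2: register job_C */8 -> active={job_B:*/19, job_C:*/8}
Op 3: register job_A */19 -> active={job_A:*/19, job_B:*/19, job_C:*/8}
Op 4: register job_D */14 -> active={job_A:*/19, job_B:*/19, job_C:*/8, job_D:*/14}
Op 5: register job_D */12 -> active={job_A:*/19, job_B:*/19, job_C:*/8, job_D:*/12}
Op 6: register job_B */6 -> active={job_A:*/19, job_B:*/6, job_C:*/8, job_D:*/12}
Op 7: register job_A */3 -> active={job_A:*/3, job_B:*/6, job_C:*/8, job_D:*/12}
Op 8: register job_C */12 -> active={job_A:*/3, job_B:*/6, job_C:*/12, job_D:*/12}
Op 9: unregister job_A -> active={job_B:*/6, job_C:*/12, job_D:*/12}
Op 10: register job_B */2 -> active={job_B:*/2, job_C:*/12, job_D:*/12}
Op 11: register job_A */3 -> active={job_A:*/3, job_B:*/2, job_C:*/12, job_D:*/12}
Final interval of job_C = 12
Next fire of job_C after T=261: (261//12+1)*12 = 264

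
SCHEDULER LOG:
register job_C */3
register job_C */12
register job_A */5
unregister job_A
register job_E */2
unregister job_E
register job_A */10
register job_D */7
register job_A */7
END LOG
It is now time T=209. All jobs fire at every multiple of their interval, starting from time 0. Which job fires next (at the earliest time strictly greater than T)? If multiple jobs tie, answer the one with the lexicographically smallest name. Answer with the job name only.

Answer: job_A

Derivation:
Op 1: register job_C */3 -> active={job_C:*/3}
Op 2: register job_C */12 -> active={job_C:*/12}
Op 3: register job_A */5 -> active={job_A:*/5, job_C:*/12}
Op 4: unregister job_A -> active={job_C:*/12}
Op 5: register job_E */2 -> active={job_C:*/12, job_E:*/2}
Op 6: unregister job_E -> active={job_C:*/12}
Op 7: register job_A */10 -> active={job_A:*/10, job_C:*/12}
Op 8: register job_D */7 -> active={job_A:*/10, job_C:*/12, job_D:*/7}
Op 9: register job_A */7 -> active={job_A:*/7, job_C:*/12, job_D:*/7}
  job_A: interval 7, next fire after T=209 is 210
  job_C: interval 12, next fire after T=209 is 216
  job_D: interval 7, next fire after T=209 is 210
Earliest = 210, winner (lex tiebreak) = job_A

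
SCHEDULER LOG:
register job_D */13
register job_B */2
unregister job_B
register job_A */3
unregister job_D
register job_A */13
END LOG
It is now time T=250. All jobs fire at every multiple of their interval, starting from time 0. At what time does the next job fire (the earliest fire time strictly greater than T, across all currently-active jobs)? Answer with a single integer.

Op 1: register job_D */13 -> active={job_D:*/13}
Op 2: register job_B */2 -> active={job_B:*/2, job_D:*/13}
Op 3: unregister job_B -> active={job_D:*/13}
Op 4: register job_A */3 -> active={job_A:*/3, job_D:*/13}
Op 5: unregister job_D -> active={job_A:*/3}
Op 6: register job_A */13 -> active={job_A:*/13}
  job_A: interval 13, next fire after T=250 is 260
Earliest fire time = 260 (job job_A)

Answer: 260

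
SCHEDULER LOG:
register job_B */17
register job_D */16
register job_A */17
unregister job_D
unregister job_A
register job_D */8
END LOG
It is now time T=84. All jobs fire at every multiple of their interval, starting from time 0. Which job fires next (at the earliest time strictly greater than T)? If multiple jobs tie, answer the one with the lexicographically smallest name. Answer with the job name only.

Op 1: register job_B */17 -> active={job_B:*/17}
Op 2: register job_D */16 -> active={job_B:*/17, job_D:*/16}
Op 3: register job_A */17 -> active={job_A:*/17, job_B:*/17, job_D:*/16}
Op 4: unregister job_D -> active={job_A:*/17, job_B:*/17}
Op 5: unregister job_A -> active={job_B:*/17}
Op 6: register job_D */8 -> active={job_B:*/17, job_D:*/8}
  job_B: interval 17, next fire after T=84 is 85
  job_D: interval 8, next fire after T=84 is 88
Earliest = 85, winner (lex tiebreak) = job_B

Answer: job_B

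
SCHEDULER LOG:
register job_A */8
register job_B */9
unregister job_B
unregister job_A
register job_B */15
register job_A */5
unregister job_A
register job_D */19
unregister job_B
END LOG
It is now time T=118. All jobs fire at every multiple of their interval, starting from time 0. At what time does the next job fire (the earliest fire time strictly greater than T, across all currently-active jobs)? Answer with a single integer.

Op 1: register job_A */8 -> active={job_A:*/8}
Op 2: register job_B */9 -> active={job_A:*/8, job_B:*/9}
Op 3: unregister job_B -> active={job_A:*/8}
Op 4: unregister job_A -> active={}
Op 5: register job_B */15 -> active={job_B:*/15}
Op 6: register job_A */5 -> active={job_A:*/5, job_B:*/15}
Op 7: unregister job_A -> active={job_B:*/15}
Op 8: register job_D */19 -> active={job_B:*/15, job_D:*/19}
Op 9: unregister job_B -> active={job_D:*/19}
  job_D: interval 19, next fire after T=118 is 133
Earliest fire time = 133 (job job_D)

Answer: 133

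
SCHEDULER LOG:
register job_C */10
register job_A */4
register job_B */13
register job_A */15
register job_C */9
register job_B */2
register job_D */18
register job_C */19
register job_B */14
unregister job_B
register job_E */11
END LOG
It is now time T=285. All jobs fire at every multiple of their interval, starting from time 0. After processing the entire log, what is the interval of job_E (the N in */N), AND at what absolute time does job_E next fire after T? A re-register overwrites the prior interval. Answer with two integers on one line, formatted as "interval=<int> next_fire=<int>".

Answer: interval=11 next_fire=286

Derivation:
Op 1: register job_C */10 -> active={job_C:*/10}
Op 2: register job_A */4 -> active={job_A:*/4, job_C:*/10}
Op 3: register job_B */13 -> active={job_A:*/4, job_B:*/13, job_C:*/10}
Op 4: register job_A */15 -> active={job_A:*/15, job_B:*/13, job_C:*/10}
Op 5: register job_C */9 -> active={job_A:*/15, job_B:*/13, job_C:*/9}
Op 6: register job_B */2 -> active={job_A:*/15, job_B:*/2, job_C:*/9}
Op 7: register job_D */18 -> active={job_A:*/15, job_B:*/2, job_C:*/9, job_D:*/18}
Op 8: register job_C */19 -> active={job_A:*/15, job_B:*/2, job_C:*/19, job_D:*/18}
Op 9: register job_B */14 -> active={job_A:*/15, job_B:*/14, job_C:*/19, job_D:*/18}
Op 10: unregister job_B -> active={job_A:*/15, job_C:*/19, job_D:*/18}
Op 11: register job_E */11 -> active={job_A:*/15, job_C:*/19, job_D:*/18, job_E:*/11}
Final interval of job_E = 11
Next fire of job_E after T=285: (285//11+1)*11 = 286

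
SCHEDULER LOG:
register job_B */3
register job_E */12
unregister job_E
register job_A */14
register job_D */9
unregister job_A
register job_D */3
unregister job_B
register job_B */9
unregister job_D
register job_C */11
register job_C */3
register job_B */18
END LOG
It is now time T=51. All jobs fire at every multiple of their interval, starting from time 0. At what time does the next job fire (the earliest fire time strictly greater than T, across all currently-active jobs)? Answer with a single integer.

Op 1: register job_B */3 -> active={job_B:*/3}
Op 2: register job_E */12 -> active={job_B:*/3, job_E:*/12}
Op 3: unregister job_E -> active={job_B:*/3}
Op 4: register job_A */14 -> active={job_A:*/14, job_B:*/3}
Op 5: register job_D */9 -> active={job_A:*/14, job_B:*/3, job_D:*/9}
Op 6: unregister job_A -> active={job_B:*/3, job_D:*/9}
Op 7: register job_D */3 -> active={job_B:*/3, job_D:*/3}
Op 8: unregister job_B -> active={job_D:*/3}
Op 9: register job_B */9 -> active={job_B:*/9, job_D:*/3}
Op 10: unregister job_D -> active={job_B:*/9}
Op 11: register job_C */11 -> active={job_B:*/9, job_C:*/11}
Op 12: register job_C */3 -> active={job_B:*/9, job_C:*/3}
Op 13: register job_B */18 -> active={job_B:*/18, job_C:*/3}
  job_B: interval 18, next fire after T=51 is 54
  job_C: interval 3, next fire after T=51 is 54
Earliest fire time = 54 (job job_B)

Answer: 54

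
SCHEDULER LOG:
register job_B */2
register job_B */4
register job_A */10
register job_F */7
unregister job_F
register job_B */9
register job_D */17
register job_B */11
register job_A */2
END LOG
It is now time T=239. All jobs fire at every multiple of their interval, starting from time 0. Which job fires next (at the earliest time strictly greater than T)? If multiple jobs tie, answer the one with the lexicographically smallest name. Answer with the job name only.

Op 1: register job_B */2 -> active={job_B:*/2}
Op 2: register job_B */4 -> active={job_B:*/4}
Op 3: register job_A */10 -> active={job_A:*/10, job_B:*/4}
Op 4: register job_F */7 -> active={job_A:*/10, job_B:*/4, job_F:*/7}
Op 5: unregister job_F -> active={job_A:*/10, job_B:*/4}
Op 6: register job_B */9 -> active={job_A:*/10, job_B:*/9}
Op 7: register job_D */17 -> active={job_A:*/10, job_B:*/9, job_D:*/17}
Op 8: register job_B */11 -> active={job_A:*/10, job_B:*/11, job_D:*/17}
Op 9: register job_A */2 -> active={job_A:*/2, job_B:*/11, job_D:*/17}
  job_A: interval 2, next fire after T=239 is 240
  job_B: interval 11, next fire after T=239 is 242
  job_D: interval 17, next fire after T=239 is 255
Earliest = 240, winner (lex tiebreak) = job_A

Answer: job_A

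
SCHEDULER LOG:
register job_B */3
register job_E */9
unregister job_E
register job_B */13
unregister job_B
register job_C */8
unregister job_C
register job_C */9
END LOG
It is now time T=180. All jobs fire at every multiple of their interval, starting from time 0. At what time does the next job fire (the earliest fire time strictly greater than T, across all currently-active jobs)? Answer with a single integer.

Op 1: register job_B */3 -> active={job_B:*/3}
Op 2: register job_E */9 -> active={job_B:*/3, job_E:*/9}
Op 3: unregister job_E -> active={job_B:*/3}
Op 4: register job_B */13 -> active={job_B:*/13}
Op 5: unregister job_B -> active={}
Op 6: register job_C */8 -> active={job_C:*/8}
Op 7: unregister job_C -> active={}
Op 8: register job_C */9 -> active={job_C:*/9}
  job_C: interval 9, next fire after T=180 is 189
Earliest fire time = 189 (job job_C)

Answer: 189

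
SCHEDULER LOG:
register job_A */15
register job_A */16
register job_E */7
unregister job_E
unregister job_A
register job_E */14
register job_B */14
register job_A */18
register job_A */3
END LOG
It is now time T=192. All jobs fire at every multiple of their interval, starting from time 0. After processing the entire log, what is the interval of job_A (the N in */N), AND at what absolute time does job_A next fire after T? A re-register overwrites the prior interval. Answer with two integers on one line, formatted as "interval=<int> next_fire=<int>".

Answer: interval=3 next_fire=195

Derivation:
Op 1: register job_A */15 -> active={job_A:*/15}
Op 2: register job_A */16 -> active={job_A:*/16}
Op 3: register job_E */7 -> active={job_A:*/16, job_E:*/7}
Op 4: unregister job_E -> active={job_A:*/16}
Op 5: unregister job_A -> active={}
Op 6: register job_E */14 -> active={job_E:*/14}
Op 7: register job_B */14 -> active={job_B:*/14, job_E:*/14}
Op 8: register job_A */18 -> active={job_A:*/18, job_B:*/14, job_E:*/14}
Op 9: register job_A */3 -> active={job_A:*/3, job_B:*/14, job_E:*/14}
Final interval of job_A = 3
Next fire of job_A after T=192: (192//3+1)*3 = 195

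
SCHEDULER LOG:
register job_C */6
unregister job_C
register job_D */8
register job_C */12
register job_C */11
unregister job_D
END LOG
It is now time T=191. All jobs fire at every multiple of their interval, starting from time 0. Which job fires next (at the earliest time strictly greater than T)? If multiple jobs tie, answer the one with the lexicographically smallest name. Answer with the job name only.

Op 1: register job_C */6 -> active={job_C:*/6}
Op 2: unregister job_C -> active={}
Op 3: register job_D */8 -> active={job_D:*/8}
Op 4: register job_C */12 -> active={job_C:*/12, job_D:*/8}
Op 5: register job_C */11 -> active={job_C:*/11, job_D:*/8}
Op 6: unregister job_D -> active={job_C:*/11}
  job_C: interval 11, next fire after T=191 is 198
Earliest = 198, winner (lex tiebreak) = job_C

Answer: job_C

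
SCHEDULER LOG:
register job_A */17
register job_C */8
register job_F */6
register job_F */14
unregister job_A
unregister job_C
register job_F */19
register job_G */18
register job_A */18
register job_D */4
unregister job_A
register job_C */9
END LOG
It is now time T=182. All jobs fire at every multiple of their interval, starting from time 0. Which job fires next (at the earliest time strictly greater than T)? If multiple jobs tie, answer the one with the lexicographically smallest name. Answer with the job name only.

Answer: job_D

Derivation:
Op 1: register job_A */17 -> active={job_A:*/17}
Op 2: register job_C */8 -> active={job_A:*/17, job_C:*/8}
Op 3: register job_F */6 -> active={job_A:*/17, job_C:*/8, job_F:*/6}
Op 4: register job_F */14 -> active={job_A:*/17, job_C:*/8, job_F:*/14}
Op 5: unregister job_A -> active={job_C:*/8, job_F:*/14}
Op 6: unregister job_C -> active={job_F:*/14}
Op 7: register job_F */19 -> active={job_F:*/19}
Op 8: register job_G */18 -> active={job_F:*/19, job_G:*/18}
Op 9: register job_A */18 -> active={job_A:*/18, job_F:*/19, job_G:*/18}
Op 10: register job_D */4 -> active={job_A:*/18, job_D:*/4, job_F:*/19, job_G:*/18}
Op 11: unregister job_A -> active={job_D:*/4, job_F:*/19, job_G:*/18}
Op 12: register job_C */9 -> active={job_C:*/9, job_D:*/4, job_F:*/19, job_G:*/18}
  job_C: interval 9, next fire after T=182 is 189
  job_D: interval 4, next fire after T=182 is 184
  job_F: interval 19, next fire after T=182 is 190
  job_G: interval 18, next fire after T=182 is 198
Earliest = 184, winner (lex tiebreak) = job_D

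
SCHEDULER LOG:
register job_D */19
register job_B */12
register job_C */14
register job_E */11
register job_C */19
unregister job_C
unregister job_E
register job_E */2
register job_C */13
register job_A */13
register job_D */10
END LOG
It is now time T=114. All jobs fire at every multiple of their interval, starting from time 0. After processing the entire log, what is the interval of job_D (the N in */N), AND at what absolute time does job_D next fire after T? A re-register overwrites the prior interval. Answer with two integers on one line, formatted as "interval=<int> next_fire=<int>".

Op 1: register job_D */19 -> active={job_D:*/19}
Op 2: register job_B */12 -> active={job_B:*/12, job_D:*/19}
Op 3: register job_C */14 -> active={job_B:*/12, job_C:*/14, job_D:*/19}
Op 4: register job_E */11 -> active={job_B:*/12, job_C:*/14, job_D:*/19, job_E:*/11}
Op 5: register job_C */19 -> active={job_B:*/12, job_C:*/19, job_D:*/19, job_E:*/11}
Op 6: unregister job_C -> active={job_B:*/12, job_D:*/19, job_E:*/11}
Op 7: unregister job_E -> active={job_B:*/12, job_D:*/19}
Op 8: register job_E */2 -> active={job_B:*/12, job_D:*/19, job_E:*/2}
Op 9: register job_C */13 -> active={job_B:*/12, job_C:*/13, job_D:*/19, job_E:*/2}
Op 10: register job_A */13 -> active={job_A:*/13, job_B:*/12, job_C:*/13, job_D:*/19, job_E:*/2}
Op 11: register job_D */10 -> active={job_A:*/13, job_B:*/12, job_C:*/13, job_D:*/10, job_E:*/2}
Final interval of job_D = 10
Next fire of job_D after T=114: (114//10+1)*10 = 120

Answer: interval=10 next_fire=120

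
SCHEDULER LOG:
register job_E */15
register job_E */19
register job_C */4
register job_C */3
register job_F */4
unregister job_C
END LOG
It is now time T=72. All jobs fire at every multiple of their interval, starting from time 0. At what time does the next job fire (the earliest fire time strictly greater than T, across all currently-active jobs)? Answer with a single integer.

Op 1: register job_E */15 -> active={job_E:*/15}
Op 2: register job_E */19 -> active={job_E:*/19}
Op 3: register job_C */4 -> active={job_C:*/4, job_E:*/19}
Op 4: register job_C */3 -> active={job_C:*/3, job_E:*/19}
Op 5: register job_F */4 -> active={job_C:*/3, job_E:*/19, job_F:*/4}
Op 6: unregister job_C -> active={job_E:*/19, job_F:*/4}
  job_E: interval 19, next fire after T=72 is 76
  job_F: interval 4, next fire after T=72 is 76
Earliest fire time = 76 (job job_E)

Answer: 76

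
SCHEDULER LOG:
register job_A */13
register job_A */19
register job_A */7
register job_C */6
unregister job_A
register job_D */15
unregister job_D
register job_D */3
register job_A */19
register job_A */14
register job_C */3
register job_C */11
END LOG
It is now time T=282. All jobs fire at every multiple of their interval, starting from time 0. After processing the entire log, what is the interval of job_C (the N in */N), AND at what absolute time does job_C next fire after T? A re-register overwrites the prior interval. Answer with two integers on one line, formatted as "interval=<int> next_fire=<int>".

Op 1: register job_A */13 -> active={job_A:*/13}
Op 2: register job_A */19 -> active={job_A:*/19}
Op 3: register job_A */7 -> active={job_A:*/7}
Op 4: register job_C */6 -> active={job_A:*/7, job_C:*/6}
Op 5: unregister job_A -> active={job_C:*/6}
Op 6: register job_D */15 -> active={job_C:*/6, job_D:*/15}
Op 7: unregister job_D -> active={job_C:*/6}
Op 8: register job_D */3 -> active={job_C:*/6, job_D:*/3}
Op 9: register job_A */19 -> active={job_A:*/19, job_C:*/6, job_D:*/3}
Op 10: register job_A */14 -> active={job_A:*/14, job_C:*/6, job_D:*/3}
Op 11: register job_C */3 -> active={job_A:*/14, job_C:*/3, job_D:*/3}
Op 12: register job_C */11 -> active={job_A:*/14, job_C:*/11, job_D:*/3}
Final interval of job_C = 11
Next fire of job_C after T=282: (282//11+1)*11 = 286

Answer: interval=11 next_fire=286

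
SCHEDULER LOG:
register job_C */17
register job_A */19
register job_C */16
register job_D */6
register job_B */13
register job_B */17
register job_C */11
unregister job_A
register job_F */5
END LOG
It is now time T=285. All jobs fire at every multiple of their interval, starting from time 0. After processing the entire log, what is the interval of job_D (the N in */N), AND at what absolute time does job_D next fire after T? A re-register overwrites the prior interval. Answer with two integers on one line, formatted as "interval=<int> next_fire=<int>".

Op 1: register job_C */17 -> active={job_C:*/17}
Op 2: register job_A */19 -> active={job_A:*/19, job_C:*/17}
Op 3: register job_C */16 -> active={job_A:*/19, job_C:*/16}
Op 4: register job_D */6 -> active={job_A:*/19, job_C:*/16, job_D:*/6}
Op 5: register job_B */13 -> active={job_A:*/19, job_B:*/13, job_C:*/16, job_D:*/6}
Op 6: register job_B */17 -> active={job_A:*/19, job_B:*/17, job_C:*/16, job_D:*/6}
Op 7: register job_C */11 -> active={job_A:*/19, job_B:*/17, job_C:*/11, job_D:*/6}
Op 8: unregister job_A -> active={job_B:*/17, job_C:*/11, job_D:*/6}
Op 9: register job_F */5 -> active={job_B:*/17, job_C:*/11, job_D:*/6, job_F:*/5}
Final interval of job_D = 6
Next fire of job_D after T=285: (285//6+1)*6 = 288

Answer: interval=6 next_fire=288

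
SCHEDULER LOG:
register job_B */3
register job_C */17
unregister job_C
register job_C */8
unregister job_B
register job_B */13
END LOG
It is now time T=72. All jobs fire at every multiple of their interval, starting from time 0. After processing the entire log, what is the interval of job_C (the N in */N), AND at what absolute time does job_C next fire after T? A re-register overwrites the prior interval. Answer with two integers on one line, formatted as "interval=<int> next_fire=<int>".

Op 1: register job_B */3 -> active={job_B:*/3}
Op 2: register job_C */17 -> active={job_B:*/3, job_C:*/17}
Op 3: unregister job_C -> active={job_B:*/3}
Op 4: register job_C */8 -> active={job_B:*/3, job_C:*/8}
Op 5: unregister job_B -> active={job_C:*/8}
Op 6: register job_B */13 -> active={job_B:*/13, job_C:*/8}
Final interval of job_C = 8
Next fire of job_C after T=72: (72//8+1)*8 = 80

Answer: interval=8 next_fire=80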